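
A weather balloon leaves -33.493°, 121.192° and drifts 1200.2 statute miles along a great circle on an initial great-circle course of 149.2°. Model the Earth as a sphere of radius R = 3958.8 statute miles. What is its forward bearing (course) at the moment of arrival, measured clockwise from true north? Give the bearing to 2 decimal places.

final bearing 140.55°

Angular distance δ = d/R = 1200.2 / 3958.8 = 0.303173 rad.
Converting: φ₁ = -0.584563 rad, θ = 2.604031 rad.
Applying the spherical law of cosines for sides, sin φ₂ = sin φ₁ cos δ + cos φ₁ sin δ cos θ = -0.740529, so φ₂ = -47.776°.
For the longitude increment, Δλ = atan2( sin θ sin δ cos φ₁, cos δ − sin φ₁ sin φ₂ ) = atan2(0.127487, 0.545744) = 13.149°.
λ₂ = 121.192° + 13.149° = 134.341°.
The forward bearing on arrival equals the back-azimuth from the destination plus 180°.
Back-azimuth from P₂ (-47.78°, 134.34°) to P₁ (-33.49°, 121.19°), with Δλ' = λ₁ − λ₂ = -13.15°: atan2( sin Δλ' cos φ₁ , cos φ₂ sin φ₁ − sin φ₂ cos φ₁ cos Δλ' ) = 320.55°.
Final bearing = (320.55° + 180°) mod 360° = 140.55°.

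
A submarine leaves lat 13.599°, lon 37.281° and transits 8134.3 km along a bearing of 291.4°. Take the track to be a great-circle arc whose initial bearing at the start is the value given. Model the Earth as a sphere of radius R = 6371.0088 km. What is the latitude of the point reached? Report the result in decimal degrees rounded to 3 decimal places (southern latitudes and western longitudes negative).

latitude 24.052°

The arc subtends δ = 8134.3/6371.0088 = 1.276768 rad at the centre.
With φ₁ = 13.599° = 0.237347 rad and θ = 291.4° = 5.085889 rad:
Destination latitude: φ₂ = arcsin( sin φ₁ cos δ + cos φ₁ sin δ cos θ ) = arcsin(0.407569) = 24.052°.
Δλ = atan2( sin θ sin δ cos φ₁ , cos δ − sin φ₁ sin φ₂ ) = atan2(-0.866117, 0.193980) = -1.350467 rad = -77.376°.
λ₂ = 37.281° + -77.376° = -40.095°.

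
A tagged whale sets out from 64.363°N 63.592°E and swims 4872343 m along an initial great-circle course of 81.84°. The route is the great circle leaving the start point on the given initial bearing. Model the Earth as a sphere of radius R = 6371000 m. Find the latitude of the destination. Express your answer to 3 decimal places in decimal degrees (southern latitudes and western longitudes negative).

Angular distance δ = d/R = 4872343 / 6371000 = 0.764769 rad.
With φ₁ = 64.363° = 1.123346 rad and θ = 81.84° = 1.428377 rad:
sin φ₂ = sin φ₁ cos δ + cos φ₁ sin δ cos θ = (0.901553)(0.721542) + (0.432668)(0.692370)(0.141938) = 0.693029
φ₂ = asin(0.693029) = 0.765682 rad = 43.870°.
Then Δλ = atan2(0.296534, 0.096740) = 1.255447 rad, from sin θ sin δ cos φ₁ over cos δ − sin φ₁ sin φ₂.
Hence λ₂ = 63.592° + 71.932° = 135.524°.

latitude 43.870°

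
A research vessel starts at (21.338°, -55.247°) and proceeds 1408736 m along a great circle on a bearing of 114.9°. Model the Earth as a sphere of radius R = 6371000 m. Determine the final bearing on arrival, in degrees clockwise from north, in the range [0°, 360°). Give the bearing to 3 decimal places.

final bearing 118.694°

The arc subtends δ = 1408736/6371000 = 0.221117 rad at the centre.
Converting: φ₁ = 0.372418 rad, θ = 2.005383 rad.
sin φ₂ = sin φ₁ cos δ + cos φ₁ sin δ cos θ = (0.363869)(0.975653) + (0.931450)(0.219320)(-0.421036) = 0.268999
φ₂ = asin(0.268999) = 0.272353 rad = 15.605°.
Δλ = atan2( sin θ sin δ cos φ₁ , cos δ − sin φ₁ sin φ₂ ) = atan2(0.185296, 0.877773) = 0.208043 rad = 11.920°.
λ₂ = -55.247° + 11.920° = -43.327°.
The forward bearing on arrival equals the back-azimuth from the destination plus 180°.
Back-azimuth from P₂ (15.605°, -43.327°) to P₁ (21.338°, -55.247°), with Δλ' = λ₁ − λ₂ = -11.920°: atan2( sin Δλ' cos φ₁ , cos φ₂ sin φ₁ − sin φ₂ cos φ₁ cos Δλ' ) = 298.694°.
Final bearing = (298.694° + 180°) mod 360° = 118.694°.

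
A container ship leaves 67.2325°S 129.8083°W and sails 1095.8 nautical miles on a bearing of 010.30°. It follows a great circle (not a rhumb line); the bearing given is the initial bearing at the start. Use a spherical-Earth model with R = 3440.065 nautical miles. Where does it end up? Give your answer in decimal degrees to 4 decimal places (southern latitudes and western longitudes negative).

Angular distance δ = d/R = 1095.8 / 3440.065 = 0.318540 rad.
With φ₁ = -67.2325° = -1.173428 rad and θ = 10.3° = 0.179769 rad:
Destination latitude: φ₂ = arcsin( sin φ₁ cos δ + cos φ₁ sin δ cos θ ) = arcsin(-0.756451) = -49.1523°.
For the longitude increment, Δλ = atan2( sin θ sin δ cos φ₁, cos δ − sin φ₁ sin φ₂ ) = atan2(0.021671, 0.252183) = 4.9115°.
λ₂ = -129.8083° + 4.9115° = -124.8968°.

latitude -49.1523°, longitude -124.8968°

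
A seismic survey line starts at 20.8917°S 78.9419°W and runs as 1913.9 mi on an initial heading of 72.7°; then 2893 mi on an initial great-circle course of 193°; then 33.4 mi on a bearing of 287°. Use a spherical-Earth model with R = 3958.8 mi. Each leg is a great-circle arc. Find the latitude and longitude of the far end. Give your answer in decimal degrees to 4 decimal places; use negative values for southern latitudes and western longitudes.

latitude -50.9219°, longitude -66.6422°

Apply the spherical direct solution leg by leg, carrying full precision between legs.
Leg 1: from (-20.8917°, -78.9419°), δ = 1913.9/3958.8 = 0.483455 rad, θ = 72.7° → φ = -10.7538°, λ = -52.0862°.
Leg 2: from (-10.7538°, -52.0862°), δ = 2893/3958.8 = 0.730777 rad, θ = 193° → φ = -51.0656°, λ = -65.9089°.
Leg 3: from (-51.0656°, -65.9089°), δ = 33.4/3958.8 = 0.008437 rad, θ = 287° → φ = -50.9219°, λ = -66.6422°.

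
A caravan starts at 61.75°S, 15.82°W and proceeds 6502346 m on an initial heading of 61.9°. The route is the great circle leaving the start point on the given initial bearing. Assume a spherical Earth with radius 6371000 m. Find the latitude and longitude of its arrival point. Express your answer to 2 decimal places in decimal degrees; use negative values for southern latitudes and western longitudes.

latitude -15.70°, longitude 35.54°

Angular distance δ = d/R = 6502346 / 6371000 = 1.020616 rad.
With φ₁ = -61.75° = -1.077741 rad and θ = 61.9° = 1.080359 rad:
Destination latitude: φ₂ = arcsin( sin φ₁ cos δ + cos φ₁ sin δ cos θ ) = arcsin(-0.270525) = -15.70°.
Δλ = atan2( sin θ sin δ cos φ₁ , cos δ − sin φ₁ sin φ₂ ) = atan2(0.355914, 0.284537) = 0.896387 rad = 51.36°.
λ₂ = -15.82° + 51.36° = 35.54°.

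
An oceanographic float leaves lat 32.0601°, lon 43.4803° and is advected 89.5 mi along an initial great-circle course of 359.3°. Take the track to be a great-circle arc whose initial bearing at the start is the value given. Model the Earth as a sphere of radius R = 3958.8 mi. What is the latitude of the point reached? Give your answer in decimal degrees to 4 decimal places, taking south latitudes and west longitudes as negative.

latitude 33.3553°

δ = 89.5/3958.8 = 0.022608 rad (1.2953°).
Start latitude φ₁ = 0.559554 rad; initial bearing θ = 6.270968 rad.
Applying the spherical law of cosines for sides, sin φ₂ = sin φ₁ cos δ + cos φ₁ sin δ cos θ = 0.549830, so φ₂ = 33.3553°.
Δλ = atan2( sin θ sin δ cos φ₁ , cos δ − sin φ₁ sin φ₂ ) = atan2(-0.000234, 0.707890) = -0.000331 rad = -0.0189°.
λ₂ = λ₁ + Δλ = 43.4614°.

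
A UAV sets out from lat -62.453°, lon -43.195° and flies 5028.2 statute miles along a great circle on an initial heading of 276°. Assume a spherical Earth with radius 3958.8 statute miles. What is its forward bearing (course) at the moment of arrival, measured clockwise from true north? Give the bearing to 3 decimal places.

final bearing 331.894°

Angular distance δ = d/R = 5028.2 / 3958.8 = 1.270132 rad.
Converting: φ₁ = -1.090010 rad, θ = 4.817109 rad.
Applying the spherical law of cosines for sides, sin φ₂ = sin φ₁ cos δ + cos φ₁ sin δ cos θ = -0.216407, so φ₂ = -12.498°.
Δλ = atan2( sin θ sin δ cos φ₁ , cos δ − sin φ₁ sin φ₂ ) = atan2(-0.439310, 0.104281) = -1.337734 rad = -76.647°.
λ₂ = -43.195° + -76.647° = -119.842°.
The forward bearing on arrival equals the back-azimuth from the destination plus 180°.
Back-azimuth from P₂ (-12.498°, -119.842°) to P₁ (-62.453°, -43.195°), with Δλ' = λ₁ − λ₂ = 76.647°: atan2( sin Δλ' cos φ₁ , cos φ₂ sin φ₁ − sin φ₂ cos φ₁ cos Δλ' ) = 151.894°.
Final bearing = (151.894° + 180°) mod 360° = 331.894°.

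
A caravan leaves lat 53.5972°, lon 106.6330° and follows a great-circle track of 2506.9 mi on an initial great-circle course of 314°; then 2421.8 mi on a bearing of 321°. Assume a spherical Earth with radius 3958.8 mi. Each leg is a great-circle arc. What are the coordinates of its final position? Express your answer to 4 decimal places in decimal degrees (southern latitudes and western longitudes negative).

Apply the spherical direct solution leg by leg, carrying full precision between legs.
Leg 1: from (53.5972°, 106.6330°), δ = 2506.9/3958.8 = 0.633247 rad, θ = 314° → φ = 63.2228°, λ = 35.7483°.
Leg 2: from (63.2228°, 35.7483°), δ = 2421.8/3958.8 = 0.611751 rad, θ = 321° → φ = 68.7380°, λ = -58.9398°.

latitude 68.7380°, longitude -58.9398°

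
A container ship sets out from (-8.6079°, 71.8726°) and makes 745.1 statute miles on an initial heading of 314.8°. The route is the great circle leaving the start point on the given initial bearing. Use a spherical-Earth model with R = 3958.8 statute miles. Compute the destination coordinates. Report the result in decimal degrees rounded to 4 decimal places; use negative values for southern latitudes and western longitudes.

Angular distance δ = d/R = 745.1 / 3958.8 = 0.188214 rad.
Start latitude φ₁ = -0.150236 rad; initial bearing θ = 5.494296 rad.
Applying the spherical law of cosines for sides, sin φ₂ = sin φ₁ cos δ + cos φ₁ sin δ cos θ = -0.016673, so φ₂ = -0.9554°.
For the longitude increment, Δλ = atan2( sin θ sin δ cos φ₁, cos δ − sin φ₁ sin φ₂ ) = atan2(-0.131268, 0.979845) = -7.6304°.
Hence λ₂ = 71.8726° + -7.6304° = 64.2422°.

latitude -0.9554°, longitude 64.2422°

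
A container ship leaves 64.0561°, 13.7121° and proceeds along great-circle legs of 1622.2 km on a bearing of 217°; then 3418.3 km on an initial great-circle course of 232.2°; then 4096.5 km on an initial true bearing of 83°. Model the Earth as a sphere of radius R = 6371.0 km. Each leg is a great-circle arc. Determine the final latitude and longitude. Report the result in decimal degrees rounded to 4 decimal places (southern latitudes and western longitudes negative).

Apply the spherical direct solution leg by leg, carrying full precision between legs.
Leg 1: from (64.0561°, 13.7121°), δ = 1622.2/6371 = 0.254623 rad, θ = 217° → φ = 51.4647°, λ = -0.3703°.
Leg 2: from (51.4647°, -0.3703°), δ = 3418.3/6371 = 0.536541 rad, θ = 232.2° → φ = 28.4978°, λ = -27.7306°.
Leg 3: from (28.4978°, -27.7306°), δ = 4096.5/6371 = 0.642992 rad, θ = 83° → φ = 26.4914°, λ = 13.9472°.

latitude 26.4914°, longitude 13.9472°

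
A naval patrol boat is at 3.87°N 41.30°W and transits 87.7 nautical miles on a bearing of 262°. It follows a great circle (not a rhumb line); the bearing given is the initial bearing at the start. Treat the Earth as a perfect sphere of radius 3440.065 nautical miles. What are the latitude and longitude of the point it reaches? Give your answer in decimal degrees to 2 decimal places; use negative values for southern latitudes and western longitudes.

The arc subtends δ = 87.7/3440.065 = 0.025494 rad at the centre.
Start latitude φ₁ = 0.067544 rad; initial bearing θ = 4.572763 rad.
sin φ₂ = sin φ₁ cos δ + cos φ₁ sin δ cos θ = (0.067493)(0.999675) + (0.997720)(0.025491)(-0.139173) = 0.063931
φ₂ = asin(0.063931) = 0.063975 rad = 3.67°.
For the longitude increment, Δλ = atan2( sin θ sin δ cos φ₁, cos δ − sin φ₁ sin φ₂ ) = atan2(-0.025185, 0.995360) = -1.45°.
Hence λ₂ = -41.30° + -1.45° = -42.75°.

latitude 3.67°, longitude -42.75°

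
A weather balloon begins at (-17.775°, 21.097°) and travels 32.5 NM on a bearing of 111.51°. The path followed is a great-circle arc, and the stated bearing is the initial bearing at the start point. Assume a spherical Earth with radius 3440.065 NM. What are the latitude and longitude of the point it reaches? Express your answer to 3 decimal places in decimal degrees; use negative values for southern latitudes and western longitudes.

δ = 32.5/3440.065 = 0.009447 rad (0.5413°).
With φ₁ = -17.775° = -0.310232 rad and θ = 111.51° = 1.946217 rad:
Destination latitude: φ₂ = arcsin( sin φ₁ cos δ + cos φ₁ sin δ cos θ ) = arcsin(-0.308565) = -17.973°.
Δλ = atan2( sin θ sin δ cos φ₁ , cos δ − sin φ₁ sin φ₂ ) = atan2(0.008370, 0.905757) = 0.009240 rad = 0.529°.
λ₂ = 21.097° + 0.529° = 21.626°.

latitude -17.973°, longitude 21.626°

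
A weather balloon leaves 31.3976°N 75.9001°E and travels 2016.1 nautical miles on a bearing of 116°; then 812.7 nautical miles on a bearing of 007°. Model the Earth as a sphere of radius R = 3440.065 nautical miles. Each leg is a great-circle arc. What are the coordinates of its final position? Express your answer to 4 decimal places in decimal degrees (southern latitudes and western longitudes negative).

Apply the spherical direct solution leg by leg, carrying full precision between legs.
Leg 1: from (31.3976°, 75.9001°), δ = 2016.1/3440.065 = 0.586065 rad, θ = 116° → φ = 13.1253°, λ = 106.5936°.
Leg 2: from (13.1253°, 106.5936°), δ = 812.7/3440.065 = 0.236246 rad, θ = 7° → φ = 26.5523°, λ = 108.4209°.

latitude 26.5523°, longitude 108.4209°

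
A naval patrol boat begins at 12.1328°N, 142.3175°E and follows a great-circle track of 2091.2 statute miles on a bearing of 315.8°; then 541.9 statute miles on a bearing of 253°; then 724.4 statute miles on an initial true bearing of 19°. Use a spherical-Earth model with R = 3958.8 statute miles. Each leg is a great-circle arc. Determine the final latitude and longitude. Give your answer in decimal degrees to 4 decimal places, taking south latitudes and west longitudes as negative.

Apply the spherical direct solution leg by leg, carrying full precision between legs.
Leg 1: from (12.1328°, 142.3175°), δ = 2091.2/3958.8 = 0.528241 rad, θ = 315.8° → φ = 32.3298°, λ = 117.7450°.
Leg 2: from (32.3298°, 117.7450°), δ = 541.9/3958.8 = 0.136885 rad, θ = 253° → φ = 29.7409°, λ = 109.1012°.
Leg 3: from (29.7409°, 109.1012°), δ = 724.4/3958.8 = 0.182985 rad, θ = 19° → φ = 39.5822°, λ = 113.5096°.

latitude 39.5822°, longitude 113.5096°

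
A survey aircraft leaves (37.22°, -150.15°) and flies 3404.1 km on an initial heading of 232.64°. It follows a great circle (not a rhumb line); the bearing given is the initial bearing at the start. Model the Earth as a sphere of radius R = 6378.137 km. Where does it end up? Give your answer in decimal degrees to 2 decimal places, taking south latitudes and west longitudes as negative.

latitude 15.96°, longitude -175.02°

The arc subtends δ = 3404.1/6378.137 = 0.533714 rad at the centre.
With φ₁ = 37.22° = 0.649612 rad and θ = 232.64° = 4.060334 rad:
sin φ₂ = sin φ₁ cos δ + cos φ₁ sin δ cos θ = (0.604877)(0.860924) + (0.796319)(0.508734)(-0.606821) = 0.274921
φ₂ = asin(0.274921) = 0.278507 rad = 15.96°.
Δλ = atan2( sin θ sin δ cos φ₁ , cos δ − sin φ₁ sin φ₂ ) = atan2(-0.322001, 0.694630) = -0.434070 rad = -24.87°.
Hence λ₂ = -150.15° + -24.87° = -175.02°.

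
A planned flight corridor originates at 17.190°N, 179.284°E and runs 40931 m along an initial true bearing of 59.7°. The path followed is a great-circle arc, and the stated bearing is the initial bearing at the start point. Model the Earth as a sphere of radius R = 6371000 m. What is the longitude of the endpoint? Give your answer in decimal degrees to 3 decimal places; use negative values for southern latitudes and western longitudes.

longitude 179.617°

Central angle δ = d/R = 0.006425 rad.
Start latitude φ₁ = 0.300022 rad; initial bearing θ = 1.041962 rad.
Applying the spherical law of cosines for sides, sin φ₂ = sin φ₁ cos δ + cos φ₁ sin δ cos θ = 0.298632, so φ₂ = 17.375°.
For the longitude increment, Δλ = atan2( sin θ sin δ cos φ₁, cos δ − sin φ₁ sin φ₂ ) = atan2(0.005299, 0.911721) = 0.333°.
λ₂ = λ₁ + Δλ = 179.617°.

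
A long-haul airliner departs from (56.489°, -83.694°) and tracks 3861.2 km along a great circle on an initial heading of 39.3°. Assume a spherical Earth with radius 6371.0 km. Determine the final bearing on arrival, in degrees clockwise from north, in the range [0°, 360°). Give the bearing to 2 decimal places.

final bearing 109.50°

Angular distance δ = d/R = 3861.2 / 6371 = 0.606059 rad.
Converting: φ₁ = 0.985919 rad, θ = 0.685914 rad.
sin φ₂ = sin φ₁ cos δ + cos φ₁ sin δ cos θ = (0.833780)(0.821899) + (0.552097)(0.569633)(0.773840) = 0.928650
φ₂ = asin(0.928650) = 1.190757 rad = 68.225°.
Δλ = atan2( sin θ sin δ cos φ₁ , cos δ − sin φ₁ sin φ₂ ) = atan2(0.199194, 0.047610) = 1.336185 rad = 76.558°.
λ₂ = -83.694° + 76.558° = -7.136°.
The forward bearing on arrival equals the back-azimuth from the destination plus 180°.
Back-azimuth from P₂ (68.23°, -7.14°) to P₁ (56.49°, -83.69°), with Δλ' = λ₁ − λ₂ = -76.56°: atan2( sin Δλ' cos φ₁ , cos φ₂ sin φ₁ − sin φ₂ cos φ₁ cos Δλ' ) = 289.50°.
Final bearing = (289.50° + 180°) mod 360° = 109.50°.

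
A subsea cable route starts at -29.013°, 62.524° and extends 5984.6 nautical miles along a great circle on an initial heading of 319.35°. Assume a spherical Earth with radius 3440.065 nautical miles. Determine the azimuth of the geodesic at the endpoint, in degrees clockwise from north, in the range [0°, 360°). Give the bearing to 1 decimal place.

The arc subtends δ = 5984.6/3440.065 = 1.739676 rad at the centre.
With φ₁ = -29.013° = -0.506372 rad and θ = 319.35° = 5.573709 rad:
sin φ₂ = sin φ₁ cos δ + cos φ₁ sin δ cos θ = (-0.485008)(-0.168078) + (0.874510)(0.985774)(0.758703) = 0.735574
φ₂ = asin(0.735574) = 0.826513 rad = 47.356°.
For the longitude increment, Δλ = atan2( sin θ sin δ cos φ₁, cos δ − sin φ₁ sin φ₂ ) = atan2(-0.561583, 0.188681) = -71.429°.
λ₂ = λ₁ + Δλ = -8.905°.
The forward bearing on arrival equals the back-azimuth from the destination plus 180°.
Back-azimuth from P₂ (47.4°, -8.9°) to P₁ (-29.0°, 62.5°), with Δλ' = λ₁ − λ₂ = 71.4°: atan2( sin Δλ' cos φ₁ , cos φ₂ sin φ₁ − sin φ₂ cos φ₁ cos Δλ' ) = 122.8°.
Final bearing = (122.8° + 180°) mod 360° = 302.8°.

final bearing 302.8°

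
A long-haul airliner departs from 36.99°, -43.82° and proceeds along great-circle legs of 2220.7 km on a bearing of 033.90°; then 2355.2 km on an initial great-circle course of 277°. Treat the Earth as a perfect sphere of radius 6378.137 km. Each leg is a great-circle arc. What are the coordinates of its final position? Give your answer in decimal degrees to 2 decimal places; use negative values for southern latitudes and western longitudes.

Apply the spherical direct solution leg by leg, carrying full precision between legs.
Leg 1: from (36.99°, -43.82°), δ = 2220.7/6378.137 = 0.348174 rad, θ = 33.9° → φ = 52.35°, λ = -25.67°.
Leg 2: from (52.35°, -25.67°), δ = 2355.2/6378.137 = 0.369261 rad, θ = 277° → φ = 49.93°, λ = -59.48°.

latitude 49.93°, longitude -59.48°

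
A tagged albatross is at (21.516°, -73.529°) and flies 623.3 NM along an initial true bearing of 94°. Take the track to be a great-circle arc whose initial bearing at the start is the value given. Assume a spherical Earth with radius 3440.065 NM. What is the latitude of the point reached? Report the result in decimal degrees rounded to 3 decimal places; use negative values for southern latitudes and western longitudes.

Central angle δ = d/R = 0.181188 rad.
With φ₁ = 21.516° = 0.375525 rad and θ = 94° = 1.640609 rad:
Destination latitude: φ₂ = arcsin( sin φ₁ cos δ + cos φ₁ sin δ cos θ ) = arcsin(0.349063) = 20.430°.
Δλ = atan2( sin θ sin δ cos φ₁ , cos δ − sin φ₁ sin φ₂ ) = atan2(0.167233, 0.855607) = 0.193022 rad = 11.059°.
λ₂ = λ₁ + Δλ = -62.470°.

latitude 20.430°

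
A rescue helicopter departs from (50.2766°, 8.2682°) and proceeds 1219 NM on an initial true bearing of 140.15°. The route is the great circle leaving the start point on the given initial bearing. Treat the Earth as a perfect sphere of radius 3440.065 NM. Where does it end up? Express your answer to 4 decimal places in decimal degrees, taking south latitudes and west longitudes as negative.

latitude 33.4431°, longitude 23.7217°

Central angle δ = d/R = 0.354354 rad.
With φ₁ = 50.2766° = 0.877492 rad and θ = 140.15° = 2.446079 rad:
Destination latitude: φ₂ = arcsin( sin φ₁ cos δ + cos φ₁ sin δ cos θ ) = arcsin(0.551109) = 33.4431°.
For the longitude increment, Δλ = atan2( sin θ sin δ cos φ₁, cos δ − sin φ₁ sin φ₂ ) = atan2(0.142094, 0.513992) = 15.4535°.
λ₂ = 8.2682° + 15.4535° = 23.7217°.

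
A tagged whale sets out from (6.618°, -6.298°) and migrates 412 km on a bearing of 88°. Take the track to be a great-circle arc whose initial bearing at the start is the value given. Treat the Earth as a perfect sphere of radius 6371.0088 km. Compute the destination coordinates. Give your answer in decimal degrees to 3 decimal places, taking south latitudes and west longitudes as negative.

latitude 6.733°, longitude -2.569°

The arc subtends δ = 412/6371.0088 = 0.064668 rad at the centre.
Converting: φ₁ = 0.115506 rad, θ = 1.535890 rad.
sin φ₂ = sin φ₁ cos δ + cos φ₁ sin δ cos θ = (0.115249)(0.997910) + (0.993337)(0.064623)(0.034899) = 0.117249
φ₂ = asin(0.117249) = 0.117519 rad = 6.733°.
For the longitude increment, Δλ = atan2( sin θ sin δ cos φ₁, cos δ − sin φ₁ sin φ₂ ) = atan2(0.064153, 0.984397) = 3.729°.
Hence λ₂ = -6.298° + 3.729° = -2.569°.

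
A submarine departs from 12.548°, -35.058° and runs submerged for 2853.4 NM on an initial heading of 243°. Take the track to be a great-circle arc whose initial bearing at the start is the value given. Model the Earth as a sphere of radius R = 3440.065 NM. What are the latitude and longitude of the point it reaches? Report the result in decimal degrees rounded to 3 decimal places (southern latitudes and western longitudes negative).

latitude -10.378°, longitude -76.979°

The arc subtends δ = 2853.4/3440.065 = 0.829461 rad at the centre.
Converting: φ₁ = 0.219004 rad, θ = 4.241150 rad.
Applying the spherical law of cosines for sides, sin φ₂ = sin φ₁ cos δ + cos φ₁ sin δ cos θ = -0.180142, so φ₂ = -10.378°.
Δλ = atan2( sin θ sin δ cos φ₁ , cos δ − sin φ₁ sin φ₂ ) = atan2(-0.641480, 0.714411) = -0.731662 rad = -41.921°.
λ₂ = -35.058° + -41.921° = -76.979°.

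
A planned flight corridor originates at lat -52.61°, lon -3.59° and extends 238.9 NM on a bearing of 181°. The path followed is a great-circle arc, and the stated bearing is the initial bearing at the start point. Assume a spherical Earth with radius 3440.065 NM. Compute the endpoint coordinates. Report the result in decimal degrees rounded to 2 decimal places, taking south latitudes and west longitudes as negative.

Angular distance δ = d/R = 238.9 / 3440.065 = 0.069446 rad.
Converting: φ₁ = -0.918218 rad, θ = 3.159046 rad.
Destination latitude: φ₂ = arcsin( sin φ₁ cos δ + cos φ₁ sin δ cos θ ) = arcsin(-0.834736) = -56.59°.
For the longitude increment, Δλ = atan2( sin θ sin δ cos φ₁, cos δ − sin φ₁ sin φ₂ ) = atan2(-0.000735, 0.334375) = -0.13°.
Hence λ₂ = -3.59° + -0.13° = -3.72°.

latitude -56.59°, longitude -3.72°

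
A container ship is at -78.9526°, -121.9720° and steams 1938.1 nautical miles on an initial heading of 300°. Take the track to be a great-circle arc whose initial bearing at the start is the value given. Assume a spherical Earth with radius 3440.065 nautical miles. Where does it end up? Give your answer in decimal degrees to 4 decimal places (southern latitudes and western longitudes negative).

latitude -51.1339°, longitude -169.4534°

Angular distance δ = d/R = 1938.1 / 3440.065 = 0.563391 rad.
With φ₁ = -78.9526° = -1.377983 rad and θ = 300° = 5.235988 rad:
Destination latitude: φ₂ = arcsin( sin φ₁ cos δ + cos φ₁ sin δ cos θ ) = arcsin(-0.778614) = -51.1339°.
Δλ = atan2( sin θ sin δ cos φ₁ , cos δ − sin φ₁ sin φ₂ ) = atan2(-0.088626, 0.081264) = -0.828706 rad = -47.4814°.
λ₂ = -121.9720° + -47.4814° = -169.4534°.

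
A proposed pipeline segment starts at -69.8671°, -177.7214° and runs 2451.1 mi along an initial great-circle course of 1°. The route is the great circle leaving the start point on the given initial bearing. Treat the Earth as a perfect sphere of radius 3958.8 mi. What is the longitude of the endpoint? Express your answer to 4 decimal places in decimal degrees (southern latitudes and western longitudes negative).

longitude -177.0181°

δ = 2451.1/3958.8 = 0.619152 rad (35.4748°).
With φ₁ = -69.8671° = -1.219411 rad and θ = 1° = 0.017453 rad:
Destination latitude: φ₂ = arcsin( sin φ₁ cos δ + cos φ₁ sin δ cos θ ) = arcsin(-0.564886) = -34.3944°.
For the longitude increment, Δλ = atan2( sin θ sin δ cos φ₁, cos δ − sin φ₁ sin φ₂ ) = atan2(0.003486, 0.284001) = 0.7033°.
λ₂ = λ₁ + Δλ = -177.0181°.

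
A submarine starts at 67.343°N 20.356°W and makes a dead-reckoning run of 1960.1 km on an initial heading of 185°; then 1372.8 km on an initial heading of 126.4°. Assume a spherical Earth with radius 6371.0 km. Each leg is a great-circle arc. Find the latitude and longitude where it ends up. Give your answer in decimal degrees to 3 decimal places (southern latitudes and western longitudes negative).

latitude 41.580°, longitude -9.396°

Apply the spherical direct solution leg by leg, carrying full precision between legs.
Leg 1: from (67.343°, -20.356°), δ = 1960.1/6371 = 0.307660 rad, θ = 185° → φ = 49.755°, λ = -22.697°.
Leg 2: from (49.755°, -22.697°), δ = 1372.8/6371 = 0.215476 rad, θ = 126.4° → φ = 41.580°, λ = -9.396°.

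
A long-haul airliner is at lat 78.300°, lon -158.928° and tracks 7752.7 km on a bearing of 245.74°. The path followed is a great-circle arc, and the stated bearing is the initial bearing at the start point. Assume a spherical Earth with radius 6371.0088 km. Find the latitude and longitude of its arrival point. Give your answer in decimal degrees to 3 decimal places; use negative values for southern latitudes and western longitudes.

latitude 15.143°, longitude 138.704°

Central angle δ = d/R = 1.216872 rad.
Start latitude φ₁ = 1.366593 rad; initial bearing θ = 4.288972 rad.
Destination latitude: φ₂ = arcsin( sin φ₁ cos δ + cos φ₁ sin δ cos θ ) = arcsin(0.261224) = 15.143°.
For the longitude increment, Δλ = atan2( sin θ sin δ cos φ₁, cos δ − sin φ₁ sin φ₂ ) = atan2(-0.173420, 0.090785) = -62.368°.
λ₂ = -158.928° + -62.368° = -221.296°, normalized to (−180°, 180°] → 138.704°.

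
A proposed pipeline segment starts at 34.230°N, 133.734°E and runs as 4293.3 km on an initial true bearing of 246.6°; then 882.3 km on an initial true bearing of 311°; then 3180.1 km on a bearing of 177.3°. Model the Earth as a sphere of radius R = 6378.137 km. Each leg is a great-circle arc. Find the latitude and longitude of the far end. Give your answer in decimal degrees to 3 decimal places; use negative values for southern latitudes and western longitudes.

Apply the spherical direct solution leg by leg, carrying full precision between legs.
Leg 1: from (34.230°, 133.734°), δ = 4293.3/6378.137 = 0.673128 rad, θ = 246.6° → φ = 13.598°, λ = 97.672°.
Leg 2: from (13.598°, 97.672°), δ = 882.3/6378.137 = 0.138332 rad, θ = 311° → φ = 18.711°, λ = 91.364°.
Leg 3: from (18.711°, 91.364°), δ = 3180.1/6378.137 = 0.498594 rad, θ = 177.3° → φ = -9.827°, λ = 92.674°.

latitude -9.827°, longitude 92.674°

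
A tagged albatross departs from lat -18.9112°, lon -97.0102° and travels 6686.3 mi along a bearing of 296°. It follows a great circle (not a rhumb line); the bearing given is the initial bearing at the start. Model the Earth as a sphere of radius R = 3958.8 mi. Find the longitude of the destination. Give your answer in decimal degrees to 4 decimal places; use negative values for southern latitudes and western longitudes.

longitude 174.8861°

Central angle δ = d/R = 1.688971 rad.
Converting: φ₁ = -0.330063 rad, θ = 5.166175 rad.
sin φ₂ = sin φ₁ cos δ + cos φ₁ sin δ cos θ = (-0.324102)(-0.117900) + (0.946022)(0.993025)(0.438371) = 0.450028
φ₂ = asin(0.450028) = 0.466797 rad = 26.7455°.
Then Δλ = atan2(-0.844349, 0.027955) = -1.537700 rad, from sin θ sin δ cos φ₁ over cos δ − sin φ₁ sin φ₂.
λ₂ = -97.0102° + -88.1037° = -185.1139°, normalized to (−180°, 180°] → 174.8861°.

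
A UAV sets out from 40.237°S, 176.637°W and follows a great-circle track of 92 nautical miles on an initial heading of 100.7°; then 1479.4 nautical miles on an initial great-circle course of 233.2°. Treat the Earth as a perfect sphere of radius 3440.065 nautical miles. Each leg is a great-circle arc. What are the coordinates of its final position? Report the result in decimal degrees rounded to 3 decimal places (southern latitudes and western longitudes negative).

Apply the spherical direct solution leg by leg, carrying full precision between legs.
Leg 1: from (-40.237°, -176.637°), δ = 92/3440.065 = 0.026744 rad, θ = 100.7° → φ = -40.505°, λ = -174.657°.
Leg 2: from (-40.505°, -174.657°), δ = 1479.4/3440.065 = 0.430050 rad, θ = 233.2° → φ = -51.285°, λ = 153.084°.

latitude -51.285°, longitude 153.084°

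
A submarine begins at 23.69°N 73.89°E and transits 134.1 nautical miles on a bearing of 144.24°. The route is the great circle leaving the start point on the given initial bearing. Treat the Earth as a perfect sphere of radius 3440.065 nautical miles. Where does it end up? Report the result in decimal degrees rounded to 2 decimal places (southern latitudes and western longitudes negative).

The arc subtends δ = 134.1/3440.065 = 0.038982 rad at the centre.
Converting: φ₁ = 0.413468 rad, θ = 2.517463 rad.
Applying the spherical law of cosines for sides, sin φ₂ = sin φ₁ cos δ + cos φ₁ sin δ cos θ = 0.372523, so φ₂ = 21.87°.
Then Δλ = atan2(0.020856, 0.849565) = 0.024544 rad, from sin θ sin δ cos φ₁ over cos δ − sin φ₁ sin φ₂.
Hence λ₂ = 73.89° + 1.41° = 75.30°.

latitude 21.87°, longitude 75.30°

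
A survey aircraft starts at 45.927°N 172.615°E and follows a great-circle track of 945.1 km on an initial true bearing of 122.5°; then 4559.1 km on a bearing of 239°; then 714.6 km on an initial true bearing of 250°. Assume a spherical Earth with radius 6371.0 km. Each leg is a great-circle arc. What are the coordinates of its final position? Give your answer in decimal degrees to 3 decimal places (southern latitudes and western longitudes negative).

Apply the spherical direct solution leg by leg, carrying full precision between legs.
Leg 1: from (45.927°, 172.615°), δ = 945.1/6371 = 0.148344 rad, θ = 122.5° → φ = 40.944°, λ = -177.886°.
Leg 2: from (40.944°, -177.886°), δ = 4559.1/6371 = 0.715602 rad, θ = 239° → φ = 13.848°, λ = 146.720°.
Leg 3: from (13.848°, 146.720°), δ = 714.6/6371 = 0.112164 rad, θ = 250° → φ = 11.576°, λ = 140.556°.

latitude 11.576°, longitude 140.556°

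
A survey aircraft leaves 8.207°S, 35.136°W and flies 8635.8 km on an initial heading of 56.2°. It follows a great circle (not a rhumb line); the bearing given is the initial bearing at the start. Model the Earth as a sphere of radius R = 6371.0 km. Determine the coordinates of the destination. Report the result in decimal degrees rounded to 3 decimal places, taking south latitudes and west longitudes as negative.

latitude 30.490°, longitude 35.266°

Central angle δ = d/R = 1.355486 rad.
Converting: φ₁ = -0.143239 rad, θ = 0.980875 rad.
sin φ₂ = sin φ₁ cos δ + cos φ₁ sin δ cos θ = (-0.142750)(0.213651) + (0.989759)(0.976910)(0.556296) = 0.507387
φ₂ = asin(0.507387) = 0.532149 rad = 30.490°.
Then Δλ = atan2(0.803483, 0.286080) = 1.228742 rad, from sin θ sin δ cos φ₁ over cos δ − sin φ₁ sin φ₂.
Hence λ₂ = -35.136° + 70.402° = 35.266°.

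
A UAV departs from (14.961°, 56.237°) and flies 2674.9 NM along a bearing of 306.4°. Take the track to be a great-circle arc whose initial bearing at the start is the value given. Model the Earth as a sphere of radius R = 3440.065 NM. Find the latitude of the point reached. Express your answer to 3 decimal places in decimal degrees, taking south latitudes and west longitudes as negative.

latitude 35.886°

δ = 2674.9/3440.065 = 0.777573 rad (44.5516°).
With φ₁ = 14.961° = 0.261119 rad and θ = 306.4° = 5.347689 rad:
Applying the spherical law of cosines for sides, sin φ₂ = sin φ₁ cos δ + cos φ₁ sin δ cos θ = 0.586172, so φ₂ = 35.886°.
For the longitude increment, Δλ = atan2( sin θ sin δ cos φ₁, cos δ − sin φ₁ sin φ₂ ) = atan2(-0.545533, 0.561292) = -44.184°.
λ₂ = λ₁ + Δλ = 12.053°.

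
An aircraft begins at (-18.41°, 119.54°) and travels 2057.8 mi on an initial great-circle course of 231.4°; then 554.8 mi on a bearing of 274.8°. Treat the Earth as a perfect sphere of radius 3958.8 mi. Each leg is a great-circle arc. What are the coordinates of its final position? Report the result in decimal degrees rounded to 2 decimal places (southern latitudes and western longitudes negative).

latitude -33.57°, longitude 81.78°

Apply the spherical direct solution leg by leg, carrying full precision between legs.
Leg 1: from (-18.41°, 119.54°), δ = 2057.8/3958.8 = 0.519804 rad, θ = 231.4° → φ = -34.62°, λ = 91.39°.
Leg 2: from (-34.62°, 91.39°), δ = 554.8/3958.8 = 0.140143 rad, θ = 274.8° → φ = -33.57°, λ = 81.78°.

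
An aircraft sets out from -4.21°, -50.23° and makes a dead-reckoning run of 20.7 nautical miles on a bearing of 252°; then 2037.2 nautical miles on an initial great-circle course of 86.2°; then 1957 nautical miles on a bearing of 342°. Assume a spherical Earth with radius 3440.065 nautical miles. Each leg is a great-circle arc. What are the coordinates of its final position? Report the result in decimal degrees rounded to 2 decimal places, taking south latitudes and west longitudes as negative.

latitude 29.38°, longitude -27.71°

Apply the spherical direct solution leg by leg, carrying full precision between legs.
Leg 1: from (-4.21°, -50.23°), δ = 20.7/3440.065 = 0.006017 rad, θ = 252° → φ = -4.32°, λ = -50.56°.
Leg 2: from (-4.32°, -50.56°), δ = 2037.2/3440.065 = 0.592198 rad, θ = 86.2° → φ = -1.46°, λ = -16.70°.
Leg 3: from (-1.46°, -16.70°), δ = 1957/3440.065 = 0.568885 rad, θ = 342° → φ = 29.38°, λ = -27.71°.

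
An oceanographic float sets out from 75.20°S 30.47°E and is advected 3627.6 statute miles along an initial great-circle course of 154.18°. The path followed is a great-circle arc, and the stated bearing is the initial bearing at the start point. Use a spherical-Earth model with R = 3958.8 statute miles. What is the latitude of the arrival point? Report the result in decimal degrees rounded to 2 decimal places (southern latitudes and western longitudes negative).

The arc subtends δ = 3627.6/3958.8 = 0.916338 rad at the centre.
Start latitude φ₁ = -1.312488 rad; initial bearing θ = 2.690949 rad.
sin φ₂ = sin φ₁ cos δ + cos φ₁ sin δ cos θ = (-0.966823)(0.608729) + (0.255446)(0.793378)(-0.900167) = -0.770966
φ₂ = asin(-0.770966) = -0.880357 rad = -50.44°.
Then Δλ = atan2(0.088270, -0.136659) = 2.568095 rad, from sin θ sin δ cos φ₁ over cos δ − sin φ₁ sin φ₂.
Hence λ₂ = 30.47° + 147.14° = 177.61°.

latitude -50.44°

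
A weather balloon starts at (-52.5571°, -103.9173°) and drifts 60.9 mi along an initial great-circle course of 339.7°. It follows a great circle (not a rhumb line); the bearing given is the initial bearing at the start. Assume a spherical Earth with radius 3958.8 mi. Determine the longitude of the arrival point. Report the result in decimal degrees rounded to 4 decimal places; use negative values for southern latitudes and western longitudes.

longitude -104.4110°

δ = 60.9/3958.8 = 0.015383 rad (0.8814°).
Start latitude φ₁ = -0.917294 rad; initial bearing θ = 5.928883 rad.
sin φ₂ = sin φ₁ cos δ + cos φ₁ sin δ cos θ = (-0.793960)(0.999882) + (0.607970)(0.015383)(0.937889) = -0.785094
φ₂ = asin(-0.785094) = -0.902848 rad = -51.7294°.
For the longitude increment, Δλ = atan2( sin θ sin δ cos φ₁, cos δ − sin φ₁ sin φ₂ ) = atan2(-0.003245, 0.376549) = -0.4937°.
λ₂ = λ₁ + Δλ = -104.4110°.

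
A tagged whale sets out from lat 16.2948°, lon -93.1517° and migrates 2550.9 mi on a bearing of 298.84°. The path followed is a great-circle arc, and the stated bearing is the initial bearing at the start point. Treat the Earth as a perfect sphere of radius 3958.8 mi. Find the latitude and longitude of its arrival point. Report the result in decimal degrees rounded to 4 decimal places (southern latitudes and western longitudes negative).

latitude 30.1610°, longitude -130.6383°

Angular distance δ = d/R = 2550.9 / 3958.8 = 0.644362 rad.
Converting: φ₁ = 0.284398 rad, θ = 5.215742 rad.
sin φ₂ = sin φ₁ cos δ + cos φ₁ sin δ cos θ = (0.280580)(0.799483) + (0.959831)(0.600688)(0.482365) = 0.502431
φ₂ = asin(0.502431) = 0.526408 rad = 30.1610°.
Then Δλ = atan2(-0.505049, 0.658511) = -0.654264 rad, from sin θ sin δ cos φ₁ over cos δ − sin φ₁ sin φ₂.
λ₂ = λ₁ + Δλ = -130.6383°.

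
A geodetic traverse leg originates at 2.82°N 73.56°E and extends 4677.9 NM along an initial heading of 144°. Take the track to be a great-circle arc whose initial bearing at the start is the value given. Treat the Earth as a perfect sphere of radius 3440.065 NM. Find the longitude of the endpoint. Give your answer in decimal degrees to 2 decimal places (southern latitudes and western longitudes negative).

Central angle δ = d/R = 1.359829 rad.
With φ₁ = 2.82° = 0.049218 rad and θ = 144° = 2.513274 rad:
Destination latitude: φ₂ = arcsin( sin φ₁ cos δ + cos φ₁ sin δ cos θ ) = arcsin(-0.779820) = -51.24°.
Δλ = atan2( sin θ sin δ cos φ₁ , cos δ − sin φ₁ sin φ₂ ) = atan2(0.574057, 0.247772) = 1.163336 rad = 66.65°.
λ₂ = 73.56° + 66.65° = 140.21°.

longitude 140.21°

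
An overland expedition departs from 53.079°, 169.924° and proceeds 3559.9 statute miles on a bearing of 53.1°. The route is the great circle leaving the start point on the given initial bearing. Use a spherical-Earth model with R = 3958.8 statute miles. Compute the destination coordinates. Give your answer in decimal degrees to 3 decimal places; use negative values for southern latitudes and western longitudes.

latitude 51.242°, longitude -99.892°

The arc subtends δ = 3559.9/3958.8 = 0.899237 rad at the centre.
Converting: φ₁ = 0.926403 rad, θ = 0.926770 rad.
sin φ₂ = sin φ₁ cos δ + cos φ₁ sin δ cos θ = (0.799465)(0.622207) + (0.600713)(0.782852)(0.600420) = 0.779792
φ₂ = asin(0.779792) = 0.894334 rad = 51.242°.
Δλ = atan2( sin θ sin δ cos φ₁ , cos δ − sin φ₁ sin φ₂ ) = atan2(0.376068, -0.001209) = 1.574011 rad = 90.184°.
λ₂ = 169.924° + 90.184° = 260.108°, normalized to (−180°, 180°] → -99.892°.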